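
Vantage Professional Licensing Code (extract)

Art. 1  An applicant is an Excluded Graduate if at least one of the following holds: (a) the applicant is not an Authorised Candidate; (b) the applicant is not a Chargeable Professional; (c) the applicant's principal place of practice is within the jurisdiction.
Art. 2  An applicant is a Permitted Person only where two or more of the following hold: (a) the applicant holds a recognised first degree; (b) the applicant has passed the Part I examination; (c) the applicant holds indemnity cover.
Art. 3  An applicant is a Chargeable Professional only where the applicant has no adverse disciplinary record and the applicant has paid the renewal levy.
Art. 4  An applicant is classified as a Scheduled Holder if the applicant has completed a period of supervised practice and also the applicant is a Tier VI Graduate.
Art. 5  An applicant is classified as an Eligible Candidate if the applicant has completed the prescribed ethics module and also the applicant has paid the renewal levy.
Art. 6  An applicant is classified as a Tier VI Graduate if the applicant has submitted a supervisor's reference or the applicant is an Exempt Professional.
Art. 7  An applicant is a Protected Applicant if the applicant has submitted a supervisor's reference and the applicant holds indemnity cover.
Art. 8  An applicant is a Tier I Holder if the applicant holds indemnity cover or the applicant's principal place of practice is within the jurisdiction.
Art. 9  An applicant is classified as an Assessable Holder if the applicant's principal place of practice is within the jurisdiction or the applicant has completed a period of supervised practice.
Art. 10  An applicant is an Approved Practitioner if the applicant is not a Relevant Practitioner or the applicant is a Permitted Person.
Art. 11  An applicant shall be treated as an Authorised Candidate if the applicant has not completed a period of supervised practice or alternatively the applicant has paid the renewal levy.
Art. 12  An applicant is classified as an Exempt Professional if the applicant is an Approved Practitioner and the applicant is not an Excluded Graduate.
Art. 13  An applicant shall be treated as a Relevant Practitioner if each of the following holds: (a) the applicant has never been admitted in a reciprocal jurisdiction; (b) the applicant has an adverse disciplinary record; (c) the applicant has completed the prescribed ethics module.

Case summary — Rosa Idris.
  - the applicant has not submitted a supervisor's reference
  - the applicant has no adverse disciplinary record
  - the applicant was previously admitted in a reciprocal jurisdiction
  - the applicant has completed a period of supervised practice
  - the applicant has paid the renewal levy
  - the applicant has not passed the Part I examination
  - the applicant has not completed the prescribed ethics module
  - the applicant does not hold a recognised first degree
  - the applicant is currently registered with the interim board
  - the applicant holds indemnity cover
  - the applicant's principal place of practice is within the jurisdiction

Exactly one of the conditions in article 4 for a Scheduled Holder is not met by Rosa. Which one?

Tier VI Graduate

article 13 — Relevant Practitioner: [the applicant has never been admitted in a reciprocal jurisdiction? no] AND [the applicant has an adverse disciplinary record? no] AND [the applicant has completed the prescribed ethics module? no] → not satisfied.
article 2 — Permitted Person: the applicant holds a recognised first degree? no; the applicant has passed the Part I examination? no; the applicant holds indemnity cover? yes — 1 of 3 hold (need ≥2) → not satisfied.
article 10 — Approved Practitioner: [not a Relevant Practitioner (article 13)? yes] OR [Permitted Person (article 2)? no] → satisfied.
article 11 — Authorised Candidate: [the applicant has not completed a period of supervised practice? no] OR [the applicant has paid the renewal levy? yes] → satisfied.
article 3 — Chargeable Professional: [the applicant has no adverse disciplinary record? yes] AND [the applicant has paid the renewal levy? yes] → satisfied.
article 1 — Excluded Graduate: [not an Authorised Candidate (article 11)? no] OR [not a Chargeable Professional (article 3)? no] OR [the applicant's principal place of practice is within the jurisdiction? yes] → satisfied.
article 12 — Exempt Professional: [Approved Practitioner (article 10)? yes] AND [not an Excluded Graduate (article 1)? no] → not satisfied.
article 6 — Tier VI Graduate: [the applicant has submitted a supervisor's reference? no] OR [Exempt Professional (article 12)? no] → not satisfied.
article 4 — Scheduled Holder: [the applicant has completed a period of supervised practice? yes] AND [Tier VI Graduate (article 6)? no] → not satisfied.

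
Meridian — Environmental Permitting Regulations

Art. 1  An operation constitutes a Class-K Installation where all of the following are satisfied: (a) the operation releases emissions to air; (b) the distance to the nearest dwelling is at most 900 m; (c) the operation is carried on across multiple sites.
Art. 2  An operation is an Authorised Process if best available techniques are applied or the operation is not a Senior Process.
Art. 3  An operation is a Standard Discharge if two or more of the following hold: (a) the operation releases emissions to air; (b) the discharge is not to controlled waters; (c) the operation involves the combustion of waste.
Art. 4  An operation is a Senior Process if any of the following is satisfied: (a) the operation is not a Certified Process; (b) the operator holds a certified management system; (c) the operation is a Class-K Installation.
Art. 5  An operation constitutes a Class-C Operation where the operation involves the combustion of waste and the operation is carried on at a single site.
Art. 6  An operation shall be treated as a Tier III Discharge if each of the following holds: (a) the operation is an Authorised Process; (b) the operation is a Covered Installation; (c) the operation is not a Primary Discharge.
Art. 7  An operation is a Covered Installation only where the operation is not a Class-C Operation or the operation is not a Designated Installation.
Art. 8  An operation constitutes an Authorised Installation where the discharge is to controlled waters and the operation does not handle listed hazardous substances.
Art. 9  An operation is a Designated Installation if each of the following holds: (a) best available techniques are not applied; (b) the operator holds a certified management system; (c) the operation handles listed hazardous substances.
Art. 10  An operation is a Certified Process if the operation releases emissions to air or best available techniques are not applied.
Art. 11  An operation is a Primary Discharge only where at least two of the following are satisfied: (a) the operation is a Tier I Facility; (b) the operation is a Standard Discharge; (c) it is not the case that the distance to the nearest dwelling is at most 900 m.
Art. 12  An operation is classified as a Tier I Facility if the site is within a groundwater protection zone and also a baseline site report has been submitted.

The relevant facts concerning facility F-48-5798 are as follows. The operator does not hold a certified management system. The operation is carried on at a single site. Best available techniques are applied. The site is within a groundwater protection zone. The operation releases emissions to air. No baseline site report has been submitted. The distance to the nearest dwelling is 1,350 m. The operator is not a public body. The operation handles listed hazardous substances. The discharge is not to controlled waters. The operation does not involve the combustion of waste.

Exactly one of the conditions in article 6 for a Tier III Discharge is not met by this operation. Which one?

article 10 — Certified Process: [the operation releases emissions to air? yes] OR [best available techniques are not applied? no] → satisfied.
article 1 — Class-K Installation: [the operation releases emissions to air? yes] AND [distance to the nearest dwelling: 1,350 m ≤ 900 m? no] AND [the operation is carried on across multiple sites? no] → not satisfied.
article 4 — Senior Process: [not a Certified Process (article 10)? no] OR [the operator holds a certified management system? no] OR [Class-K Installation (article 1)? no] → not satisfied.
article 2 — Authorised Process: [best available techniques are applied? yes] OR [not a Senior Process (article 4)? yes] → satisfied.
article 5 — Class-C Operation: [the operation involves the combustion of waste? no] AND [the operation is carried on at a single site? yes] → not satisfied.
article 9 — Designated Installation: [best available techniques are not applied? no] AND [the operator holds a certified management system? no] AND [the operation handles listed hazardous substances? yes] → not satisfied.
article 7 — Covered Installation: [not a Class-C Operation (article 5)? yes] OR [not a Designated Installation (article 9)? yes] → satisfied.
article 12 — Tier I Facility: [the site is within a groundwater protection zone? yes] AND [a baseline site report has been submitted? no] → not satisfied.
article 3 — Standard Discharge: the operation releases emissions to air? yes; the discharge is not to controlled waters? yes; the operation involves the combustion of waste? no — 2 of 3 hold (need ≥2) → satisfied.
article 11 — Primary Discharge: Tier I Facility (article 12)? no; Standard Discharge (article 3)? yes; distance to the nearest dwelling: 1,350 m ≤ 900 m? no, so negated condition yes — 2 of 3 hold (need ≥2) → satisfied.
article 6 — Tier III Discharge: [Authorised Process (article 2)? yes] AND [Covered Installation (article 7)? yes] AND [not a Primary Discharge (article 11)? no] → not satisfied.

Primary Discharge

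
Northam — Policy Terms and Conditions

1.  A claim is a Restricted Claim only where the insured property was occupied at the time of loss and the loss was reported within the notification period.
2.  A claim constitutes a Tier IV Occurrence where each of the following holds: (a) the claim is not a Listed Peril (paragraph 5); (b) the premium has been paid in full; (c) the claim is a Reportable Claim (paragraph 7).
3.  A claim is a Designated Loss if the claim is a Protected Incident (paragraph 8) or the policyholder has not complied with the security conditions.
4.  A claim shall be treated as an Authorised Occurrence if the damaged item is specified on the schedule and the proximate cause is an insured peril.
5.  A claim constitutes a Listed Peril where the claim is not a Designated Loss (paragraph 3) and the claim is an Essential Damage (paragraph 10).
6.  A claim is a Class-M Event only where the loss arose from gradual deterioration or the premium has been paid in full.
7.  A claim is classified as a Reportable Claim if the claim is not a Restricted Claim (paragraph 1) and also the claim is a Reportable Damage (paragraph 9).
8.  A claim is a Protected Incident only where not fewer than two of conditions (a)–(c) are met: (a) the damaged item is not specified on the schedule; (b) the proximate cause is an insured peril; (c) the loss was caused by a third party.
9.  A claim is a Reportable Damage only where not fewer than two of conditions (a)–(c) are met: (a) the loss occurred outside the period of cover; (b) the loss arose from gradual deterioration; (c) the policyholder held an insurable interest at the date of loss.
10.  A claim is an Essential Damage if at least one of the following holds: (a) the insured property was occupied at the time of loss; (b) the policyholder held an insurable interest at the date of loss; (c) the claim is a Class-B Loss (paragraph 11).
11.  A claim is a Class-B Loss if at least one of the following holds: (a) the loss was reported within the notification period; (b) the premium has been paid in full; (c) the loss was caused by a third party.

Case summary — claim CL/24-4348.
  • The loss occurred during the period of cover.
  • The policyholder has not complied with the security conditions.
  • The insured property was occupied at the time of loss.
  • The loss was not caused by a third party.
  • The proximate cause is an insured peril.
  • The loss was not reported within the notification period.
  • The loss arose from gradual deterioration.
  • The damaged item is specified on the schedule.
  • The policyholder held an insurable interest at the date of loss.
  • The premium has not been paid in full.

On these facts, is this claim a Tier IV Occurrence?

No

Under paragraph 8: the damaged item is not specified on the schedule? no; the proximate cause is an insured peril? yes; the loss was caused by a third party? no — 1 of 3 hold (need ≥2) → not satisfied.
Under paragraph 3: Protected Incident (paragraph 8)? no; or the policyholder has not complied with the security conditions? yes. So the claim is a Designated Loss.
Under paragraph 11: the loss was reported within the notification period? no; or the premium has been paid in full? no; or the loss was caused by a third party? no. So the claim is not a Class-B Loss.
Under paragraph 10: the insured property was occupied at the time of loss? yes; or the policyholder held an insurable interest at the date of loss? yes; or Class-B Loss (paragraph 11)? no. So the claim is an Essential Damage.
Under paragraph 5: not a Designated Loss (paragraph 3)? no; and Essential Damage (paragraph 10)? yes. So the claim is not a Listed Peril.
Under paragraph 1: the insured property was occupied at the time of loss? yes; and the loss was reported within the notification period? no. So the claim is not a Restricted Claim.
Under paragraph 9: the loss occurred outside the period of cover? no; the loss arose from gradual deterioration? yes; the policyholder held an insurable interest at the date of loss? yes — 2 of 3 hold (need ≥2) → satisfied.
Under paragraph 7: not a Restricted Claim (paragraph 1)? yes; and Reportable Damage (paragraph 9)? yes. So the claim is a Reportable Claim.
Under paragraph 2: not a Listed Peril (paragraph 5)? yes; and the premium has been paid in full? no; and Reportable Claim (paragraph 7)? yes. So the claim is not a Tier IV Occurrence.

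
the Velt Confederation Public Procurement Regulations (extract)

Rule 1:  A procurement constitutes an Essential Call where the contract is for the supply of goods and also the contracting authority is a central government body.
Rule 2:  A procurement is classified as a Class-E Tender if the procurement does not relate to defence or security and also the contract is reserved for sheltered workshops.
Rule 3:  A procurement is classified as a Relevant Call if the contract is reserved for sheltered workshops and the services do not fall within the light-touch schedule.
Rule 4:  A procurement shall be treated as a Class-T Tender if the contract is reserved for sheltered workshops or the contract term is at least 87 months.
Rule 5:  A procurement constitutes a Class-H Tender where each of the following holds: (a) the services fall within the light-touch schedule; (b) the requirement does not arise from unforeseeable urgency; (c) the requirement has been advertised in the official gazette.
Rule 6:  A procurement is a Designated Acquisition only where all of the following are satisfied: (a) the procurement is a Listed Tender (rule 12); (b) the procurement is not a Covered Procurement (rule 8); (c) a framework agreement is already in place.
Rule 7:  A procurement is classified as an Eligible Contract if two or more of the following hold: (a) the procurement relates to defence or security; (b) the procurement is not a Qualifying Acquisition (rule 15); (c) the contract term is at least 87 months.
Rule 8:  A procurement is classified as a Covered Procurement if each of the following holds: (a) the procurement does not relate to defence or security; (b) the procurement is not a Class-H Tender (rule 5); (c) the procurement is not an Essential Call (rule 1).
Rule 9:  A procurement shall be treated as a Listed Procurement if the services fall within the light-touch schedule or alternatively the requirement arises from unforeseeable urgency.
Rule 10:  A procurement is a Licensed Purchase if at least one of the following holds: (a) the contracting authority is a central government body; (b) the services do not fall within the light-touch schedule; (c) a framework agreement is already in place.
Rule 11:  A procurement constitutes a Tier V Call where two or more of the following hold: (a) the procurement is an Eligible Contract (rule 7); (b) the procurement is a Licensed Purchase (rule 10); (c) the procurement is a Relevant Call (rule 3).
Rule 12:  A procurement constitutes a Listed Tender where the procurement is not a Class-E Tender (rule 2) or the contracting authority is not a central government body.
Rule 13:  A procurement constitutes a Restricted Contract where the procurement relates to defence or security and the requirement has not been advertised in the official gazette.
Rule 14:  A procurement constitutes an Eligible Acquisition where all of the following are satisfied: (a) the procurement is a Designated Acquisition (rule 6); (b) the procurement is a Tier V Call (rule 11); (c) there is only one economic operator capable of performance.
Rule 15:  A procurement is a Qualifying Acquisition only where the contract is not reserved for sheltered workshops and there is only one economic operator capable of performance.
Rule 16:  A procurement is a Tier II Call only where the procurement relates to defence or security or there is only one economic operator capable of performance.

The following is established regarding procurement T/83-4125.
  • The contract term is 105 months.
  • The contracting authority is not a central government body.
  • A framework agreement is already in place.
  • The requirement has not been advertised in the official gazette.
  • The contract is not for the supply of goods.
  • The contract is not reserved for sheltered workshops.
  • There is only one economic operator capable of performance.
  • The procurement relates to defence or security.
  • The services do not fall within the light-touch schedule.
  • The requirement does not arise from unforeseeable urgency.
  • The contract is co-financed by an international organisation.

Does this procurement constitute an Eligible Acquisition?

Yes

rule 2 — Class-E Tender: [the procurement does not relate to defence or security? no] AND [the contract is reserved for sheltered workshops? no] → not satisfied.
rule 12 — Listed Tender: [not a Class-E Tender (rule 2)? yes] OR [the contracting authority is not a central government body? yes] → satisfied.
rule 5 — Class-H Tender: [the services fall within the light-touch schedule? no] AND [the requirement does not arise from unforeseeable urgency? yes] AND [the requirement has been advertised in the official gazette? no] → not satisfied.
rule 1 — Essential Call: [the contract is for the supply of goods? no] AND [the contracting authority is a central government body? no] → not satisfied.
rule 8 — Covered Procurement: [the procurement does not relate to defence or security? no] AND [not a Class-H Tender (rule 5)? yes] AND [not an Essential Call (rule 1)? yes] → not satisfied.
rule 6 — Designated Acquisition: [Listed Tender (rule 12)? yes] AND [not a Covered Procurement (rule 8)? yes] AND [a framework agreement is already in place? yes] → satisfied.
rule 15 — Qualifying Acquisition: [the contract is not reserved for sheltered workshops? yes] AND [there is only one economic operator capable of performance? yes] → satisfied.
rule 7 — Eligible Contract: the procurement relates to defence or security? yes; not a Qualifying Acquisition (rule 15)? no; contract term: 105 months ≥ 87 months? yes — 2 of 3 hold (need ≥2) → satisfied.
rule 10 — Licensed Purchase: [the contracting authority is a central government body? no] OR [the services do not fall within the light-touch schedule? yes] OR [a framework agreement is already in place? yes] → satisfied.
rule 3 — Relevant Call: [the contract is reserved for sheltered workshops? no] AND [the services do not fall within the light-touch schedule? yes] → not satisfied.
rule 11 — Tier V Call: Eligible Contract (rule 7)? yes; Licensed Purchase (rule 10)? yes; Relevant Call (rule 3)? no — 2 of 3 hold (need ≥2) → satisfied.
rule 14 — Eligible Acquisition: [Designated Acquisition (rule 6)? yes] AND [Tier V Call (rule 11)? yes] AND [there is only one economic operator capable of performance? yes] → satisfied.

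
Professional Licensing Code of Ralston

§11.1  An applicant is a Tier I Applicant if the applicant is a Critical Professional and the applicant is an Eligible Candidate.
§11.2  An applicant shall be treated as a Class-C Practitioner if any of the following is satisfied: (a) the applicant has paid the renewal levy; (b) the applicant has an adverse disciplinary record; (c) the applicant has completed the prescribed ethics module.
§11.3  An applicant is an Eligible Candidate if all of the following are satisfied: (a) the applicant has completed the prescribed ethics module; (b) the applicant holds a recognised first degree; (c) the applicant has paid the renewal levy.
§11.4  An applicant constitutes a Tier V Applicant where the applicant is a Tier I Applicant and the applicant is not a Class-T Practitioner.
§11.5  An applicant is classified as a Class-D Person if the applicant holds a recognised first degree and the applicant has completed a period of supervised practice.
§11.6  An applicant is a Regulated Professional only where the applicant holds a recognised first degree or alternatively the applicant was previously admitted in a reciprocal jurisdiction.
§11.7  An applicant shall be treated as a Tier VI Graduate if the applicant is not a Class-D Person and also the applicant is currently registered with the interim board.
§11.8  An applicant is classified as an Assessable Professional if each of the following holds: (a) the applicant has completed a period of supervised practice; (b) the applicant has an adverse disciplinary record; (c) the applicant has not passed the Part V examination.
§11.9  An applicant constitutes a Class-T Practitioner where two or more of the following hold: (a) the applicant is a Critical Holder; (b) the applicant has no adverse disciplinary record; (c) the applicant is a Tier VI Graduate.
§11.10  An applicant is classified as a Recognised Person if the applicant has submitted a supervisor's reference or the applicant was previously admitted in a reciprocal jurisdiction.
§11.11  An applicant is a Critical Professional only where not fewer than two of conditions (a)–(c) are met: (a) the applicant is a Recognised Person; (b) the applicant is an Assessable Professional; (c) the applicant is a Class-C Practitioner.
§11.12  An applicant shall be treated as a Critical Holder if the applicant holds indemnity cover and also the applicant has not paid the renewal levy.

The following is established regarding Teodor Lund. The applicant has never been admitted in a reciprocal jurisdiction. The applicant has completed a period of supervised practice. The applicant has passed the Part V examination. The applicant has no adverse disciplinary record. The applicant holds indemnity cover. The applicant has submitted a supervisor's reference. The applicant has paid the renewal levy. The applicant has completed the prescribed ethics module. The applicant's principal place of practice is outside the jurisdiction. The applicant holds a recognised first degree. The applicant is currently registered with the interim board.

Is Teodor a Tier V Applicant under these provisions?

Yes

§11.10 — Recognised Person: [the applicant has submitted a supervisor's reference? yes] OR [the applicant was previously admitted in a reciprocal jurisdiction? no] → satisfied.
§11.8 — Assessable Professional: [the applicant has completed a period of supervised practice? yes] AND [the applicant has an adverse disciplinary record? no] AND [the applicant has not passed the Part V examination? no] → not satisfied.
§11.2 — Class-C Practitioner: [the applicant has paid the renewal levy? yes] OR [the applicant has an adverse disciplinary record? no] OR [the applicant has completed the prescribed ethics module? yes] → satisfied.
§11.11 — Critical Professional: Recognised Person (§11.10)? yes; Assessable Professional (§11.8)? no; Class-C Practitioner (§11.2)? yes — 2 of 3 hold (need ≥2) → satisfied.
§11.3 — Eligible Candidate: [the applicant has completed the prescribed ethics module? yes] AND [the applicant holds a recognised first degree? yes] AND [the applicant has paid the renewal levy? yes] → satisfied.
§11.1 — Tier I Applicant: [Critical Professional (§11.11)? yes] AND [Eligible Candidate (§11.3)? yes] → satisfied.
§11.12 — Critical Holder: [the applicant holds indemnity cover? yes] AND [the applicant has not paid the renewal levy? no] → not satisfied.
§11.5 — Class-D Person: [the applicant holds a recognised first degree? yes] AND [the applicant has completed a period of supervised practice? yes] → satisfied.
§11.7 — Tier VI Graduate: [not a Class-D Person (§11.5)? no] AND [the applicant is currently registered with the interim board? yes] → not satisfied.
§11.9 — Class-T Practitioner: Critical Holder (§11.12)? no; the applicant has no adverse disciplinary record? yes; Tier VI Graduate (§11.7)? no — 1 of 3 hold (need ≥2) → not satisfied.
§11.4 — Tier V Applicant: [Tier I Applicant (§11.1)? yes] AND [not a Class-T Practitioner (§11.9)? yes] → satisfied.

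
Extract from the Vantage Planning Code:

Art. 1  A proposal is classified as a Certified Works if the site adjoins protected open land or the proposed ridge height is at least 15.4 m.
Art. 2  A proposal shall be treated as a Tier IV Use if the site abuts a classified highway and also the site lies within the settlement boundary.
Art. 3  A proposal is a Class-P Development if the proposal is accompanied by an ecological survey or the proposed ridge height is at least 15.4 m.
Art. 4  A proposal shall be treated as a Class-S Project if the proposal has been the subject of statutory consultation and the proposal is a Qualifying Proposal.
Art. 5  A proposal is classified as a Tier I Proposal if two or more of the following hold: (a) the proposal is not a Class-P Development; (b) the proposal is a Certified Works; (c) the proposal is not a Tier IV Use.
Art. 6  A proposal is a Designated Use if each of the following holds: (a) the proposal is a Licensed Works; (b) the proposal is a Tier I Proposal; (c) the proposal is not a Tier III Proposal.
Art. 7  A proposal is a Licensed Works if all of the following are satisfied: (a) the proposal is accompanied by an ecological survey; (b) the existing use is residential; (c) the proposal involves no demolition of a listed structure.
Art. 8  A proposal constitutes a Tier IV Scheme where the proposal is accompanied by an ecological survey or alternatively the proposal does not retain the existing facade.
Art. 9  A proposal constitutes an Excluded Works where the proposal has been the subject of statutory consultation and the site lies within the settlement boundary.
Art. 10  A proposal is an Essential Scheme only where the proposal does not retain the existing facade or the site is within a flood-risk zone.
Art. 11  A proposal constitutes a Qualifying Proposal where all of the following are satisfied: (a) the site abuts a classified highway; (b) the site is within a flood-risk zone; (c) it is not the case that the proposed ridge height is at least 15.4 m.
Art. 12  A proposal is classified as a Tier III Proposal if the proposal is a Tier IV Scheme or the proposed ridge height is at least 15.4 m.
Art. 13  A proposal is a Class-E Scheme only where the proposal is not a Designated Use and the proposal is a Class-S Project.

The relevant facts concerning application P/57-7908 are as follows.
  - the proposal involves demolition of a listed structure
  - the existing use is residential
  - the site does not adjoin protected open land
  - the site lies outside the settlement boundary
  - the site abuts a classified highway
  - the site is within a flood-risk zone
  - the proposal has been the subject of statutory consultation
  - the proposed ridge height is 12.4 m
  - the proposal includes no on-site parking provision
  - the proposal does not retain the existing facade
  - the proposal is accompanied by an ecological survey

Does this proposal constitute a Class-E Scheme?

article 7 — Licensed Works: [the proposal is accompanied by an ecological survey? yes] AND [the existing use is residential? yes] AND [the proposal involves no demolition of a listed structure? no] → not satisfied.
article 3 — Class-P Development: [the proposal is accompanied by an ecological survey? yes] OR [proposed ridge height: 12.4 m ≥ 15.4 m? no] → satisfied.
article 1 — Certified Works: [the site adjoins protected open land? no] OR [proposed ridge height: 12.4 m ≥ 15.4 m? no] → not satisfied.
article 2 — Tier IV Use: [the site abuts a classified highway? yes] AND [the site lies within the settlement boundary? no] → not satisfied.
article 5 — Tier I Proposal: not a Class-P Development (article 3)? no; Certified Works (article 1)? no; not a Tier IV Use (article 2)? yes — 1 of 3 hold (need ≥2) → not satisfied.
article 8 — Tier IV Scheme: [the proposal is accompanied by an ecological survey? yes] OR [the proposal does not retain the existing facade? yes] → satisfied.
article 12 — Tier III Proposal: [Tier IV Scheme (article 8)? yes] OR [proposed ridge height: 12.4 m ≥ 15.4 m? no] → satisfied.
article 6 — Designated Use: [Licensed Works (article 7)? no] AND [Tier I Proposal (article 5)? no] AND [not a Tier III Proposal (article 12)? no] → not satisfied.
article 11 — Qualifying Proposal: [the site abuts a classified highway? yes] AND [the site is within a flood-risk zone? yes] AND [proposed ridge height: 12.4 m ≥ 15.4 m? no, so negated condition yes] → satisfied.
article 4 — Class-S Project: [the proposal has been the subject of statutory consultation? yes] AND [Qualifying Proposal (article 11)? yes] → satisfied.
article 13 — Class-E Scheme: [not a Designated Use (article 6)? yes] AND [Class-S Project (article 4)? yes] → satisfied.

Yes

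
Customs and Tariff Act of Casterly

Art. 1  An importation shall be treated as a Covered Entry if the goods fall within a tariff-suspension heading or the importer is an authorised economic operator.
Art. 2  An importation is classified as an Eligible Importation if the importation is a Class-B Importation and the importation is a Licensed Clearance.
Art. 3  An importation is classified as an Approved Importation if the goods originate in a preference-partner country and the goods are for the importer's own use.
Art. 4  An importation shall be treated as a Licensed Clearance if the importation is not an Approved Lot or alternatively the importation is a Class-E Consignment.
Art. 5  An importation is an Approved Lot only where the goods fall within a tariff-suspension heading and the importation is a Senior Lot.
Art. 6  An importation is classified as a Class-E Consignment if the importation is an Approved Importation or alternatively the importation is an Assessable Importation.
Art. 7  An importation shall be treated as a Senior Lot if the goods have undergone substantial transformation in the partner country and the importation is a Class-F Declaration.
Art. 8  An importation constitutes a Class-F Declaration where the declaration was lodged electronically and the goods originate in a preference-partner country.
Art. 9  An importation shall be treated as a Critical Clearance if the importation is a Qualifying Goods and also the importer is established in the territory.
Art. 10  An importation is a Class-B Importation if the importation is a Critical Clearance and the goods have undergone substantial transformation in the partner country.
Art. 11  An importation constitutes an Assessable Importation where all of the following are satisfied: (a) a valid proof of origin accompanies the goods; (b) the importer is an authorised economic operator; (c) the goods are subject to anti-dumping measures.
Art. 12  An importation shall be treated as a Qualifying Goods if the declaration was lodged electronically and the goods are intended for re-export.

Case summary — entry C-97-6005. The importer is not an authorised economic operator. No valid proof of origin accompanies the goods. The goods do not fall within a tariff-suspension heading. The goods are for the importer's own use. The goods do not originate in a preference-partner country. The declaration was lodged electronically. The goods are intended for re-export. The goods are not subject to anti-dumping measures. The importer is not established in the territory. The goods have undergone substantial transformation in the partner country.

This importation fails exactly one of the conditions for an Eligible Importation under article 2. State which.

Class-B Importation

article 12 — Qualifying Goods: [the declaration was lodged electronically? yes] AND [the goods are intended for re-export? yes] → satisfied.
article 9 — Critical Clearance: [Qualifying Goods (article 12)? yes] AND [the importer is established in the territory? no] → not satisfied.
article 10 — Class-B Importation: [Critical Clearance (article 9)? no] AND [the goods have undergone substantial transformation in the partner country? yes] → not satisfied.
article 8 — Class-F Declaration: [the declaration was lodged electronically? yes] AND [the goods originate in a preference-partner country? no] → not satisfied.
article 7 — Senior Lot: [the goods have undergone substantial transformation in the partner country? yes] AND [Class-F Declaration (article 8)? no] → not satisfied.
article 5 — Approved Lot: [the goods fall within a tariff-suspension heading? no] AND [Senior Lot (article 7)? no] → not satisfied.
article 3 — Approved Importation: [the goods originate in a preference-partner country? no] AND [the goods are for the importer's own use? yes] → not satisfied.
article 11 — Assessable Importation: [a valid proof of origin accompanies the goods? no] AND [the importer is an authorised economic operator? no] AND [the goods are subject to anti-dumping measures? no] → not satisfied.
article 6 — Class-E Consignment: [Approved Importation (article 3)? no] OR [Assessable Importation (article 11)? no] → not satisfied.
article 4 — Licensed Clearance: [not an Approved Lot (article 5)? yes] OR [Class-E Consignment (article 6)? no] → satisfied.
article 2 — Eligible Importation: [Class-B Importation (article 10)? no] AND [Licensed Clearance (article 4)? yes] → not satisfied.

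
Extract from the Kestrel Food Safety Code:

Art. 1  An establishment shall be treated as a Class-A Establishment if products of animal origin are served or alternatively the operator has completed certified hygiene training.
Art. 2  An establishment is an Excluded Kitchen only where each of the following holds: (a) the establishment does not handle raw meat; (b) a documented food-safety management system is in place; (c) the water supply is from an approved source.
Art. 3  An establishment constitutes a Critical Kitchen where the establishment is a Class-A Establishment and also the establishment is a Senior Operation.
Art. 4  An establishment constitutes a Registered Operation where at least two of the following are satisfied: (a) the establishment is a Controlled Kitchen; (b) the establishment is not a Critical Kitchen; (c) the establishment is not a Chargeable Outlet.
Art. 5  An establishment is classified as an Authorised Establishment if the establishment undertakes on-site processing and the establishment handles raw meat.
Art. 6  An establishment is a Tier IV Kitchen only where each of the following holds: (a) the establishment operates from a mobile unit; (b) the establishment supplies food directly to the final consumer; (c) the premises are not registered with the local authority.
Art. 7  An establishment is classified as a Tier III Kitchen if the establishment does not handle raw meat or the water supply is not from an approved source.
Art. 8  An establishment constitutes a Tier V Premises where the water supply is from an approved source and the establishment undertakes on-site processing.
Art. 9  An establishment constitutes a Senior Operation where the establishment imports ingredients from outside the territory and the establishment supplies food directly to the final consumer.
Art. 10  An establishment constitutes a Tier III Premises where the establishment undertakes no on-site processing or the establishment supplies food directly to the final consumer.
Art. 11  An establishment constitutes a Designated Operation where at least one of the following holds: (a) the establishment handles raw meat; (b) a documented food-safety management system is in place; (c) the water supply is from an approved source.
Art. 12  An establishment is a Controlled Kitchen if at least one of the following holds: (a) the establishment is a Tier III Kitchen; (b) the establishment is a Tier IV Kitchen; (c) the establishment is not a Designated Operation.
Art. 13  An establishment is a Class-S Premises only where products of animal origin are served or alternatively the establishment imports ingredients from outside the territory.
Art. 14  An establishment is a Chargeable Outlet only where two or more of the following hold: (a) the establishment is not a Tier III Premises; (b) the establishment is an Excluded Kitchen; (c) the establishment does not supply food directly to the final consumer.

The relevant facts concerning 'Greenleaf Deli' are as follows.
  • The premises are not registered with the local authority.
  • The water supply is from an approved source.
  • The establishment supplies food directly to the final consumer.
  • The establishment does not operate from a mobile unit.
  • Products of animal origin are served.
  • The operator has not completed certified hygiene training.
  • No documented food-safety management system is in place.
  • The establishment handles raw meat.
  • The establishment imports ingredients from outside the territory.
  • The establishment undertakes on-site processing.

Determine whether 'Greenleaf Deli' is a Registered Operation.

No

article 7 — Tier III Kitchen: [the establishment does not handle raw meat? no] OR [the water supply is not from an approved source? no] → not satisfied.
article 6 — Tier IV Kitchen: [the establishment operates from a mobile unit? no] AND [the establishment supplies food directly to the final consumer? yes] AND [the premises are not registered with the local authority? yes] → not satisfied.
article 11 — Designated Operation: [the establishment handles raw meat? yes] OR [a documented food-safety management system is in place? no] OR [the water supply is from an approved source? yes] → satisfied.
article 12 — Controlled Kitchen: [Tier III Kitchen (article 7)? no] OR [Tier IV Kitchen (article 6)? no] OR [not a Designated Operation (article 11)? no] → not satisfied.
article 1 — Class-A Establishment: [products of animal origin are served? yes] OR [the operator has completed certified hygiene training? no] → satisfied.
article 9 — Senior Operation: [the establishment imports ingredients from outside the territory? yes] AND [the establishment supplies food directly to the final consumer? yes] → satisfied.
article 3 — Critical Kitchen: [Class-A Establishment (article 1)? yes] AND [Senior Operation (article 9)? yes] → satisfied.
article 10 — Tier III Premises: [the establishment undertakes no on-site processing? no] OR [the establishment supplies food directly to the final consumer? yes] → satisfied.
article 2 — Excluded Kitchen: [the establishment does not handle raw meat? no] AND [a documented food-safety management system is in place? no] AND [the water supply is from an approved source? yes] → not satisfied.
article 14 — Chargeable Outlet: not a Tier III Premises (article 10)? no; Excluded Kitchen (article 2)? no; the establishment does not supply food directly to the final consumer? no — 0 of 3 hold (need ≥2) → not satisfied.
article 4 — Registered Operation: Controlled Kitchen (article 12)? no; not a Critical Kitchen (article 3)? no; not a Chargeable Outlet (article 14)? yes — 1 of 3 hold (need ≥2) → not satisfied.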